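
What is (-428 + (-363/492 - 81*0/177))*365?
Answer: -25664245/164 ≈ -1.5649e+5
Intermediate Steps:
(-428 + (-363/492 - 81*0/177))*365 = (-428 + (-363*1/492 + 0*(1/177)))*365 = (-428 + (-121/164 + 0))*365 = (-428 - 121/164)*365 = -70313/164*365 = -25664245/164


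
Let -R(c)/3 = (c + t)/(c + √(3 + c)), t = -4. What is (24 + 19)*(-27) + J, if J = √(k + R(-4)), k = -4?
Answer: -1161 + 2*√(-697 - 102*I)/17 ≈ -1160.8 - 3.1142*I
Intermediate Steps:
R(c) = -3*(-4 + c)/(c + √(3 + c)) (R(c) = -3*(c - 4)/(c + √(3 + c)) = -3*(-4 + c)/(c + √(3 + c)))
J = √(-164/17 - 24*I/17) (J = √(-4 + 3*(4 - 1*(-4))/(-4 + √(3 - 4))) = √(-4 + 3*(4 + 4)/(-4 + √(-1))) = √(-4 + 3*8/(-4 + I)) = √(-4 + 3*((-4 - I)/17)*8) = √(-4 + (-96/17 - 24*I/17)) = √(-164/17 - 24*I/17) ≈ 0.22666 - 3.1142*I)
(24 + 19)*(-27) + J = (24 + 19)*(-27) + 2*√(-697 - 102*I)/17 = 43*(-27) + 2*√(-697 - 102*I)/17 = -1161 + 2*√(-697 - 102*I)/17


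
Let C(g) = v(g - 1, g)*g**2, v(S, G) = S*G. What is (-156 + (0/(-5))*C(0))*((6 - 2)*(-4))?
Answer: 2496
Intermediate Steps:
v(S, G) = G*S
C(g) = g**3*(-1 + g) (C(g) = (g*(g - 1))*g**2 = (g*(-1 + g))*g**2 = g**3*(-1 + g))
(-156 + (0/(-5))*C(0))*((6 - 2)*(-4)) = (-156 + (0/(-5))*(0**3*(-1 + 0)))*((6 - 2)*(-4)) = (-156 + (0*(-1/5))*(0*(-1)))*(4*(-4)) = (-156 + 0*0)*(-16) = (-156 + 0)*(-16) = -156*(-16) = 2496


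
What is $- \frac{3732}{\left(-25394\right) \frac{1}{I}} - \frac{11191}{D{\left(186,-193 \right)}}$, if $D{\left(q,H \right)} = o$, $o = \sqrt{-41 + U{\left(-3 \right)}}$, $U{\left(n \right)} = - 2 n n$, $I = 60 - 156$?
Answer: $- \frac{179136}{12697} + \frac{11191 i \sqrt{59}}{59} \approx -14.109 + 1456.9 i$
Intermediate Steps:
$I = -96$ ($I = 60 - 156 = -96$)
$U{\left(n \right)} = - 2 n^{2}$
$o = i \sqrt{59}$ ($o = \sqrt{-41 - 2 \left(-3\right)^{2}} = \sqrt{-41 - 18} = \sqrt{-59} = i \sqrt{59} \approx 7.6811 i$)
$D{\left(q,H \right)} = i \sqrt{59}$
$- \frac{3732}{\left(-25394\right) \frac{1}{I}} - \frac{11191}{D{\left(186,-193 \right)}} = - \frac{3732}{\left(-25394\right) \frac{1}{-96}} - \frac{11191}{i \sqrt{59}} = - \frac{3732}{\left(-25394\right) \left(- \frac{1}{96}\right)} - 11191 \left(- \frac{i \sqrt{59}}{59}\right) = - \frac{3732}{\frac{12697}{48}} + \frac{11191 i \sqrt{59}}{59} = \left(-3732\right) \frac{48}{12697} + \frac{11191 i \sqrt{59}}{59} = - \frac{179136}{12697} + \frac{11191 i \sqrt{59}}{59}$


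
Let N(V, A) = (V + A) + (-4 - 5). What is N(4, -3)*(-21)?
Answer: 168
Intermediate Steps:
N(V, A) = -9 + A + V (N(V, A) = (A + V) - 9 = -9 + A + V)
N(4, -3)*(-21) = (-9 - 3 + 4)*(-21) = -8*(-21) = 168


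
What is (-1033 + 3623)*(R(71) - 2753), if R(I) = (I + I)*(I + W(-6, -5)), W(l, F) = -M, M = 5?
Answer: 17143210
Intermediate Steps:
W(l, F) = -5 (W(l, F) = -1*5 = -5)
R(I) = 2*I*(-5 + I) (R(I) = (I + I)*(I - 5) = (2*I)*(-5 + I) = 2*I*(-5 + I))
(-1033 + 3623)*(R(71) - 2753) = (-1033 + 3623)*(2*71*(-5 + 71) - 2753) = 2590*(2*71*66 - 2753) = 2590*(9372 - 2753) = 2590*6619 = 17143210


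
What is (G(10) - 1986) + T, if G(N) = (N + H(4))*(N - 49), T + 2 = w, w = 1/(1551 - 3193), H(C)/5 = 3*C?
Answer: -7746957/1642 ≈ -4718.0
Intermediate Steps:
H(C) = 15*C (H(C) = 5*(3*C) = 15*C)
w = -1/1642 (w = 1/(-1642) = -1/1642 ≈ -0.00060901)
T = -3285/1642 (T = -2 - 1/1642 = -3285/1642 ≈ -2.0006)
G(N) = (-49 + N)*(60 + N) (G(N) = (N + 15*4)*(N - 49) = (N + 60)*(-49 + N) = (60 + N)*(-49 + N) = (-49 + N)*(60 + N))
(G(10) - 1986) + T = ((-2940 + 10² + 11*10) - 1986) - 3285/1642 = ((-2940 + 100 + 110) - 1986) - 3285/1642 = (-2730 - 1986) - 3285/1642 = -4716 - 3285/1642 = -7746957/1642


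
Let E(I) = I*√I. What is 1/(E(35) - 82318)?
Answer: -82318/6776210249 - 35*√35/6776210249 ≈ -1.2179e-5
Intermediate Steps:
E(I) = I^(3/2)
1/(E(35) - 82318) = 1/(35^(3/2) - 82318) = 1/(35*√35 - 82318) = 1/(-82318 + 35*√35)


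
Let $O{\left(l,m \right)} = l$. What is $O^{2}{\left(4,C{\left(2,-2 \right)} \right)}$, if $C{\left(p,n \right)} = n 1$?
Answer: $16$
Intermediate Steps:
$C{\left(p,n \right)} = n$
$O^{2}{\left(4,C{\left(2,-2 \right)} \right)} = 4^{2} = 16$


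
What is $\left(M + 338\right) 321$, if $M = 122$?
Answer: $147660$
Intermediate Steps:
$\left(M + 338\right) 321 = \left(122 + 338\right) 321 = 460 \cdot 321 = 147660$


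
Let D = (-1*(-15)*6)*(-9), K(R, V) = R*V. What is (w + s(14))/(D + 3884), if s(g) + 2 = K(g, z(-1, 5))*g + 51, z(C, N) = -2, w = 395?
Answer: 26/1537 ≈ 0.016916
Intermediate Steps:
D = -810 (D = (15*6)*(-9) = 90*(-9) = -810)
s(g) = 49 - 2*g**2 (s(g) = -2 + ((g*(-2))*g + 51) = -2 + ((-2*g)*g + 51) = -2 + (-2*g**2 + 51) = -2 + (51 - 2*g**2) = 49 - 2*g**2)
(w + s(14))/(D + 3884) = (395 + (49 - 2*14**2))/(-810 + 3884) = (395 + (49 - 2*196))/3074 = (395 + (49 - 392))*(1/3074) = (395 - 343)*(1/3074) = 52*(1/3074) = 26/1537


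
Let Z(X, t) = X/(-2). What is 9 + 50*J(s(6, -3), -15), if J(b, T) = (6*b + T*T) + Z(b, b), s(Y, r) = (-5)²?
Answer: 18134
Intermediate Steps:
Z(X, t) = -X/2 (Z(X, t) = X*(-½) = -X/2)
s(Y, r) = 25
J(b, T) = T² + 11*b/2 (J(b, T) = (6*b + T*T) - b/2 = (6*b + T²) - b/2 = (T² + 6*b) - b/2 = T² + 11*b/2)
9 + 50*J(s(6, -3), -15) = 9 + 50*((-15)² + (11/2)*25) = 9 + 50*(225 + 275/2) = 9 + 50*(725/2) = 9 + 18125 = 18134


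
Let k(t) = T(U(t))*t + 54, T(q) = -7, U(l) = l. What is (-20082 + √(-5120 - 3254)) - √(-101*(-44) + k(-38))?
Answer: -20082 - 2*√1191 + I*√8374 ≈ -20151.0 + 91.51*I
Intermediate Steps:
k(t) = 54 - 7*t (k(t) = -7*t + 54 = 54 - 7*t)
(-20082 + √(-5120 - 3254)) - √(-101*(-44) + k(-38)) = (-20082 + √(-5120 - 3254)) - √(-101*(-44) + (54 - 7*(-38))) = (-20082 + √(-8374)) - √(4444 + (54 + 266)) = (-20082 + I*√8374) - √(4444 + 320) = (-20082 + I*√8374) - √4764 = (-20082 + I*√8374) - 2*√1191 = -20082 - 2*√1191 + I*√8374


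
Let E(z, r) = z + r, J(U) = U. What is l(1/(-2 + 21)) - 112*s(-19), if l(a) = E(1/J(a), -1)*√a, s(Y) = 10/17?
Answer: -1120/17 + 18*√19/19 ≈ -61.753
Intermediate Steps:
s(Y) = 10/17 (s(Y) = 10*(1/17) = 10/17)
E(z, r) = r + z
l(a) = √a*(-1 + 1/a) (l(a) = (-1 + 1/a)*√a = √a*(-1 + 1/a))
l(1/(-2 + 21)) - 112*s(-19) = (1 - 1/(-2 + 21))/√(1/(-2 + 21)) - 112*10/17 = (1 - 1/19)/√(1/19) - 1120/17 = (1 - 1*1/19)/19^(-½) - 1120/17 = √19*(1 - 1/19) - 1120/17 = √19*(18/19) - 1120/17 = 18*√19/19 - 1120/17 = -1120/17 + 18*√19/19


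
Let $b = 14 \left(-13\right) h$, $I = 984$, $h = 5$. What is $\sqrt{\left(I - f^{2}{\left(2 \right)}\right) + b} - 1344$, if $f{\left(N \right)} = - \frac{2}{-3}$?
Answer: $-1344 + \frac{\sqrt{662}}{3} \approx -1335.4$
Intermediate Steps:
$f{\left(N \right)} = \frac{2}{3}$ ($f{\left(N \right)} = \left(-2\right) \left(- \frac{1}{3}\right) = \frac{2}{3}$)
$b = -910$ ($b = 14 \left(-13\right) 5 = \left(-182\right) 5 = -910$)
$\sqrt{\left(I - f^{2}{\left(2 \right)}\right) + b} - 1344 = \sqrt{\left(984 - \left(\frac{2}{3}\right)^{2}\right) - 910} - 1344 = \sqrt{\left(984 - \frac{4}{9}\right) - 910} - 1344 = \sqrt{\frac{8852}{9} - 910} - 1344 = \sqrt{\frac{662}{9}} - 1344 = \frac{\sqrt{662}}{3} - 1344 = -1344 + \frac{\sqrt{662}}{3}$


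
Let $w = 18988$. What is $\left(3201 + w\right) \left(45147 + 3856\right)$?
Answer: $1087327567$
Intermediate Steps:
$\left(3201 + w\right) \left(45147 + 3856\right) = \left(3201 + 18988\right) \left(45147 + 3856\right) = 22189 \cdot 49003 = 1087327567$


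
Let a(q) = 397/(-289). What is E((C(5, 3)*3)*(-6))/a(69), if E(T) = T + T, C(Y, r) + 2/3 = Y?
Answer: 45084/397 ≈ 113.56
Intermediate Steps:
C(Y, r) = -⅔ + Y
a(q) = -397/289 (a(q) = 397*(-1/289) = -397/289)
E(T) = 2*T
E((C(5, 3)*3)*(-6))/a(69) = (2*(((-⅔ + 5)*3)*(-6)))/(-397/289) = (2*(((13/3)*3)*(-6)))*(-289/397) = (2*(13*(-6)))*(-289/397) = (2*(-78))*(-289/397) = -156*(-289/397) = 45084/397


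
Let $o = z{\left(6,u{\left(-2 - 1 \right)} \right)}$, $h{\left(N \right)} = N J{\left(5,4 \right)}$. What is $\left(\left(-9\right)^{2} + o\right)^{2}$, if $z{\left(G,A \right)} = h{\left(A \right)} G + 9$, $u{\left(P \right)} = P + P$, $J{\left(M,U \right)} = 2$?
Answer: $324$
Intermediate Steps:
$h{\left(N \right)} = 2 N$ ($h{\left(N \right)} = N 2 = 2 N$)
$u{\left(P \right)} = 2 P$
$z{\left(G,A \right)} = 9 + 2 A G$ ($z{\left(G,A \right)} = 2 A G + 9 = 9 + 2 A G$)
$o = -63$ ($o = 9 + 2 \cdot 2 \left(-2 - 1\right) 6 = 9 + 2 \cdot 2 \left(-3\right) 6 = 9 + 2 \left(-6\right) 6 = 9 - 72 = -63$)
$\left(\left(-9\right)^{2} + o\right)^{2} = \left(\left(-9\right)^{2} - 63\right)^{2} = \left(81 - 63\right)^{2} = 18^{2} = 324$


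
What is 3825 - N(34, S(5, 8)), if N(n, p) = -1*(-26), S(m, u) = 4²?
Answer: 3799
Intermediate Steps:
S(m, u) = 16
N(n, p) = 26
3825 - N(34, S(5, 8)) = 3825 - 1*26 = 3825 - 26 = 3799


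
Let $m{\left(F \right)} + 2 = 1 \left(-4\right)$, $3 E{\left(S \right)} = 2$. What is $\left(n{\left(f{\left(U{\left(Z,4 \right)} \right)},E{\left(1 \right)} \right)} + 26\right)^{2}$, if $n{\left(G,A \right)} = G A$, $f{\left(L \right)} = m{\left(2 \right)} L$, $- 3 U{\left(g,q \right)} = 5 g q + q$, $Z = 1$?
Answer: $3364$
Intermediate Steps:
$E{\left(S \right)} = \frac{2}{3}$ ($E{\left(S \right)} = \frac{1}{3} \cdot 2 = \frac{2}{3}$)
$m{\left(F \right)} = -6$ ($m{\left(F \right)} = -2 + 1 \left(-4\right) = -2 - 4 = -6$)
$U{\left(g,q \right)} = - \frac{q}{3} - \frac{5 g q}{3}$ ($U{\left(g,q \right)} = - \frac{5 g q + q}{3} = - \frac{q + 5 g q}{3} = - \frac{q}{3} - \frac{5 g q}{3}$)
$f{\left(L \right)} = - 6 L$
$n{\left(G,A \right)} = A G$
$\left(n{\left(f{\left(U{\left(Z,4 \right)} \right)},E{\left(1 \right)} \right)} + 26\right)^{2} = \left(\frac{2 \left(- 6 \left(\left(- \frac{1}{3}\right) 4 \left(1 + 5 \cdot 1\right)\right)\right)}{3} + 26\right)^{2} = \left(\frac{2 \left(- 6 \left(\left(- \frac{1}{3}\right) 4 \left(1 + 5\right)\right)\right)}{3} + 26\right)^{2} = \left(\frac{2 \left(- 6 \left(\left(- \frac{1}{3}\right) 4 \cdot 6\right)\right)}{3} + 26\right)^{2} = \left(\frac{2 \left(\left(-6\right) \left(-8\right)\right)}{3} + 26\right)^{2} = \left(\frac{2}{3} \cdot 48 + 26\right)^{2} = \left(32 + 26\right)^{2} = 58^{2} = 3364$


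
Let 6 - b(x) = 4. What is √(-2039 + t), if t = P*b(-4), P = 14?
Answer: I*√2011 ≈ 44.844*I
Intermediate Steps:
b(x) = 2 (b(x) = 6 - 1*4 = 6 - 4 = 2)
t = 28 (t = 14*2 = 28)
√(-2039 + t) = √(-2039 + 28) = √(-2011) = I*√2011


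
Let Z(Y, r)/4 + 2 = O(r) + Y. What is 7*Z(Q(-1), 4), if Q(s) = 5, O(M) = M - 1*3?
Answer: 112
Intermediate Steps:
O(M) = -3 + M (O(M) = M - 3 = -3 + M)
Z(Y, r) = -20 + 4*Y + 4*r (Z(Y, r) = -8 + 4*((-3 + r) + Y) = -8 + 4*(-3 + Y + r) = -8 + (-12 + 4*Y + 4*r) = -20 + 4*Y + 4*r)
7*Z(Q(-1), 4) = 7*(-20 + 4*5 + 4*4) = 7*(-20 + 20 + 16) = 7*16 = 112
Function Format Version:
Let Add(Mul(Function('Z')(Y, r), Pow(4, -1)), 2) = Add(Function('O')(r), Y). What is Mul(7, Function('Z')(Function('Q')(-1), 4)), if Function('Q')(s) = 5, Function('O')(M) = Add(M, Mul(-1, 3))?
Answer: 112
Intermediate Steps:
Function('O')(M) = Add(-3, M) (Function('O')(M) = Add(M, -3) = Add(-3, M))
Function('Z')(Y, r) = Add(-20, Mul(4, Y), Mul(4, r)) (Function('Z')(Y, r) = Add(-8, Mul(4, Add(Add(-3, r), Y))) = Add(-8, Mul(4, Add(-3, Y, r))) = Add(-8, Add(-12, Mul(4, Y), Mul(4, r))) = Add(-20, Mul(4, Y), Mul(4, r)))
Mul(7, Function('Z')(Function('Q')(-1), 4)) = Mul(7, Add(-20, Mul(4, 5), Mul(4, 4))) = Mul(7, Add(-20, 20, 16)) = Mul(7, 16) = 112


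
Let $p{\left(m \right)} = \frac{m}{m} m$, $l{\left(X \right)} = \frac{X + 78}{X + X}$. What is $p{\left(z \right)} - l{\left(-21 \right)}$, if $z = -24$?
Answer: $- \frac{317}{14} \approx -22.643$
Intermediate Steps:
$l{\left(X \right)} = \frac{78 + X}{2 X}$
$p{\left(m \right)} = m$ ($p{\left(m \right)} = 1 m = m$)
$p{\left(z \right)} - l{\left(-21 \right)} = -24 - \frac{78 - 21}{2 \left(-21\right)} = -24 - \frac{1}{2} \left(- \frac{1}{21}\right) 57 = -24 - - \frac{19}{14} = -24 + \frac{19}{14} = - \frac{317}{14}$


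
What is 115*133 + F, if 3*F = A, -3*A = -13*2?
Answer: 137681/9 ≈ 15298.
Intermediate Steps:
A = 26/3 (A = -(-13)*2/3 = -⅓*(-26) = 26/3 ≈ 8.6667)
F = 26/9 (F = (⅓)*(26/3) = 26/9 ≈ 2.8889)
115*133 + F = 115*133 + 26/9 = 15295 + 26/9 = 137681/9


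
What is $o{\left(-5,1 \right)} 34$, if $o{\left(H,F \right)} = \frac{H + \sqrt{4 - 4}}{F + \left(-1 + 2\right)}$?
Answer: $-85$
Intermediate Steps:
$o{\left(H,F \right)} = \frac{H}{1 + F}$ ($o{\left(H,F \right)} = \frac{H + \sqrt{0}}{F + 1} = \frac{H + 0}{1 + F} = \frac{H}{1 + F}$)
$o{\left(-5,1 \right)} 34 = - \frac{5}{1 + 1} \cdot 34 = - \frac{5}{2} \cdot 34 = \left(-5\right) \frac{1}{2} \cdot 34 = \left(- \frac{5}{2}\right) 34 = -85$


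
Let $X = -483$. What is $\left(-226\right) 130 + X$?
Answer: $-29863$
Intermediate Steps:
$\left(-226\right) 130 + X = \left(-226\right) 130 - 483 = -29380 - 483 = -29863$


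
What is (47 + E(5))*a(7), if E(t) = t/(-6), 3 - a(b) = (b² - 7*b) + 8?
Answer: -1385/6 ≈ -230.83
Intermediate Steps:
a(b) = -5 - b² + 7*b (a(b) = 3 - ((b² - 7*b) + 8) = 3 - (8 + b² - 7*b) = 3 + (-8 - b² + 7*b) = -5 - b² + 7*b)
E(t) = -t/6 (E(t) = t*(-⅙) = -t/6)
(47 + E(5))*a(7) = (47 - ⅙*5)*(-5 - 1*7² + 7*7) = (47 - ⅚)*(-5 - 1*49 + 49) = 277*(-5 - 49 + 49)/6 = (277/6)*(-5) = -1385/6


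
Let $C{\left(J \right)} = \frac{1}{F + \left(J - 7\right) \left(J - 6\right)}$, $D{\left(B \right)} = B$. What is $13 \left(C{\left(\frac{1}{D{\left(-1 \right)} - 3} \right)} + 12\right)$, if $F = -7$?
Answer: $\frac{95836}{613} \approx 156.34$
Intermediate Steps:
$C{\left(J \right)} = \frac{1}{-7 + \left(-7 + J\right) \left(-6 + J\right)}$ ($C{\left(J \right)} = \frac{1}{-7 + \left(J - 7\right) \left(J - 6\right)} = \frac{1}{-7 + \left(-7 + J\right) \left(-6 + J\right)}$)
$13 \left(C{\left(\frac{1}{D{\left(-1 \right)} - 3} \right)} + 12\right) = 13 \left(\frac{1}{35 + \left(\frac{1}{-1 - 3}\right)^{2} - \frac{13}{-1 - 3}} + 12\right) = 13 \left(\frac{1}{35 + \left(\frac{1}{-4}\right)^{2} - \frac{13}{-4}} + 12\right) = 13 \left(\frac{1}{35 + \left(- \frac{1}{4}\right)^{2} - - \frac{13}{4}} + 12\right) = 13 \left(\frac{1}{35 + \frac{1}{16} + \frac{13}{4}} + 12\right) = 13 \left(\frac{1}{\frac{613}{16}} + 12\right) = 13 \left(\frac{16}{613} + 12\right) = 13 \cdot \frac{7372}{613} = \frac{95836}{613}$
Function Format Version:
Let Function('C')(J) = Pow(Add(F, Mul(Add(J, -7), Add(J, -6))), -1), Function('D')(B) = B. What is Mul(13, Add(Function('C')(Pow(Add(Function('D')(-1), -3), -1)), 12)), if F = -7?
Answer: Rational(95836, 613) ≈ 156.34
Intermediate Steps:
Function('C')(J) = Pow(Add(-7, Mul(Add(-7, J), Add(-6, J))), -1) (Function('C')(J) = Pow(Add(-7, Mul(Add(J, -7), Add(J, -6))), -1) = Pow(Add(-7, Mul(Add(-7, J), Add(-6, J))), -1))
Mul(13, Add(Function('C')(Pow(Add(Function('D')(-1), -3), -1)), 12)) = Mul(13, Add(Pow(Add(35, Pow(Pow(Add(-1, -3), -1), 2), Mul(-13, Pow(Add(-1, -3), -1))), -1), 12)) = Mul(13, Add(Pow(Add(35, Pow(Pow(-4, -1), 2), Mul(-13, Pow(-4, -1))), -1), 12)) = Mul(13, Add(Pow(Add(35, Pow(Rational(-1, 4), 2), Mul(-13, Rational(-1, 4))), -1), 12)) = Mul(13, Add(Pow(Add(35, Rational(1, 16), Rational(13, 4)), -1), 12)) = Mul(13, Add(Pow(Rational(613, 16), -1), 12)) = Mul(13, Add(Rational(16, 613), 12)) = Mul(13, Rational(7372, 613)) = Rational(95836, 613)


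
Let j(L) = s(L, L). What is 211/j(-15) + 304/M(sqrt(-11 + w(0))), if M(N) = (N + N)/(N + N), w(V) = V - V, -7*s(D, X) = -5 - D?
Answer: 1563/10 ≈ 156.30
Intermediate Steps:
s(D, X) = 5/7 + D/7 (s(D, X) = -(-5 - D)/7 = 5/7 + D/7)
w(V) = 0
j(L) = 5/7 + L/7
M(N) = 1 (M(N) = (2*N)/((2*N)) = (2*N)*(1/(2*N)) = 1)
211/j(-15) + 304/M(sqrt(-11 + w(0))) = 211/(5/7 + (1/7)*(-15)) + 304/1 = 211/(5/7 - 15/7) + 304*1 = 211/(-10/7) + 304 = 211*(-7/10) + 304 = -1477/10 + 304 = 1563/10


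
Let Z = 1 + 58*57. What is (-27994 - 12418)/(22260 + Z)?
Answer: -40412/25567 ≈ -1.5806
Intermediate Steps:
Z = 3307 (Z = 1 + 3306 = 3307)
(-27994 - 12418)/(22260 + Z) = (-27994 - 12418)/(22260 + 3307) = -40412/25567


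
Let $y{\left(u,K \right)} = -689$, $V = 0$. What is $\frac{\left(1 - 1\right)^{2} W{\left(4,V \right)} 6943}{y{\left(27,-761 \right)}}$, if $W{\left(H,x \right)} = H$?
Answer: $0$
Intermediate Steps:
$\frac{\left(1 - 1\right)^{2} W{\left(4,V \right)} 6943}{y{\left(27,-761 \right)}} = \frac{\left(1 - 1\right)^{2} \cdot 4 \cdot 6943}{-689} = 0^{2} \cdot 4 \cdot 6943 \left(- \frac{1}{689}\right) = 0 \cdot 4 \cdot 6943 \left(- \frac{1}{689}\right) = 0 \cdot 6943 \left(- \frac{1}{689}\right) = 0 \left(- \frac{1}{689}\right) = 0$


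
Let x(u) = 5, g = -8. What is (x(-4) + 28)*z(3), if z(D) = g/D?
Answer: -88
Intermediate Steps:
z(D) = -8/D
(x(-4) + 28)*z(3) = (5 + 28)*(-8/3) = 33*(-8*1/3) = 33*(-8/3) = -88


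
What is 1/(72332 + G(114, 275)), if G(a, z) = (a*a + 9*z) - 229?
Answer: 1/87574 ≈ 1.1419e-5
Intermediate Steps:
G(a, z) = -229 + a² + 9*z (G(a, z) = (a² + 9*z) - 229 = -229 + a² + 9*z)
1/(72332 + G(114, 275)) = 1/(72332 + (-229 + 114² + 9*275)) = 1/(72332 + (-229 + 12996 + 2475)) = 1/(72332 + 15242) = 1/87574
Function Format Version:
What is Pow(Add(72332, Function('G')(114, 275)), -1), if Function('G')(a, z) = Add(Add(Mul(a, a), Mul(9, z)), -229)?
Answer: Rational(1, 87574) ≈ 1.1419e-5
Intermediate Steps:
Function('G')(a, z) = Add(-229, Pow(a, 2), Mul(9, z)) (Function('G')(a, z) = Add(Add(Pow(a, 2), Mul(9, z)), -229) = Add(-229, Pow(a, 2), Mul(9, z)))
Pow(Add(72332, Function('G')(114, 275)), -1) = Pow(Add(72332, Add(-229, Pow(114, 2), Mul(9, 275))), -1) = Pow(Add(72332, Add(-229, 12996, 2475)), -1) = Pow(Add(72332, 15242), -1) = Pow(87574, -1) = Rational(1, 87574)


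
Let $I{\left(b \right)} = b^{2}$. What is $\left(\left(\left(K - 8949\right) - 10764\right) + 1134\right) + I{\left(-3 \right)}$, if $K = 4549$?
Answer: $-14021$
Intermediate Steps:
$\left(\left(\left(K - 8949\right) - 10764\right) + 1134\right) + I{\left(-3 \right)} = \left(\left(\left(4549 - 8949\right) - 10764\right) + 1134\right) + \left(-3\right)^{2} = \left(\left(-4400 - 10764\right) + 1134\right) + 9 = \left(-15164 + 1134\right) + 9 = -14030 + 9 = -14021$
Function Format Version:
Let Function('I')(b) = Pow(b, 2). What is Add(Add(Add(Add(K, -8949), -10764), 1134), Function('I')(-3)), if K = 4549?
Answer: -14021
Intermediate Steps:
Add(Add(Add(Add(K, -8949), -10764), 1134), Function('I')(-3)) = Add(Add(Add(Add(4549, -8949), -10764), 1134), Pow(-3, 2)) = Add(Add(Add(-4400, -10764), 1134), 9) = Add(Add(-15164, 1134), 9) = Add(-14030, 9) = -14021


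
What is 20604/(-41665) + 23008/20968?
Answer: 65825456/109203965 ≈ 0.60278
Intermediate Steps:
20604/(-41665) + 23008/20968 = 20604*(-1/41665) + 23008*(1/20968) = -20604/41665 + 2876/2621 = 65825456/109203965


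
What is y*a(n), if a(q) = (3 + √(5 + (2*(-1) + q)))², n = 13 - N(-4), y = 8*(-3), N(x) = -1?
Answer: -624 - 144*√17 ≈ -1217.7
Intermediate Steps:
y = -24
n = 14 (n = 13 - 1*(-1) = 13 + 1 = 14)
a(q) = (3 + √(3 + q))² (a(q) = (3 + √(5 + (-2 + q)))² = (3 + √(3 + q))²)
y*a(n) = -24*(3 + √(3 + 14))² = -24*(3 + √17)²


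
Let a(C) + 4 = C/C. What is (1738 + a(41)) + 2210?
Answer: 3945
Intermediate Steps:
a(C) = -3 (a(C) = -4 + C/C = -4 + 1 = -3)
(1738 + a(41)) + 2210 = (1738 - 3) + 2210 = 1735 + 2210 = 3945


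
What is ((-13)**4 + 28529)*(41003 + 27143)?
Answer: 3890455140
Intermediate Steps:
((-13)**4 + 28529)*(41003 + 27143) = (28561 + 28529)*68146 = 57090*68146 = 3890455140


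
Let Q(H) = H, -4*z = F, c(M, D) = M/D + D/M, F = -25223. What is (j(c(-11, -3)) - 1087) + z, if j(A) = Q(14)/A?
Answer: 1357799/260 ≈ 5222.3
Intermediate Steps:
c(M, D) = D/M + M/D
z = 25223/4 (z = -¼*(-25223) = 25223/4 ≈ 6305.8)
j(A) = 14/A
(j(c(-11, -3)) - 1087) + z = (14/(-3/(-11) - 11/(-3)) - 1087) + 25223/4 = (14/(-3*(-1/11) - 11*(-⅓)) - 1087) + 25223/4 = (14/(3/11 + 11/3) - 1087) + 25223/4 = (14/(130/33) - 1087) + 25223/4 = (14*(33/130) - 1087) + 25223/4 = (231/65 - 1087) + 25223/4 = -70424/65 + 25223/4 = 1357799/260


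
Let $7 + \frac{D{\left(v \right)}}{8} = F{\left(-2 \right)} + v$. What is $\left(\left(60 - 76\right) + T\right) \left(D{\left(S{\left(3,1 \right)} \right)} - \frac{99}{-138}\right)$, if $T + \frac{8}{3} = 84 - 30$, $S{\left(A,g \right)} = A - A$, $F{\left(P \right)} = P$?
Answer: $- \frac{57929}{23} \approx -2518.7$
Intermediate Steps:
$S{\left(A,g \right)} = 0$
$T = \frac{154}{3}$ ($T = - \frac{8}{3} + \left(84 - 30\right) = - \frac{8}{3} + 54 = \frac{154}{3} \approx 51.333$)
$D{\left(v \right)} = -72 + 8 v$ ($D{\left(v \right)} = -56 + 8 \left(-2 + v\right) = -56 + \left(-16 + 8 v\right) = -72 + 8 v$)
$\left(\left(60 - 76\right) + T\right) \left(D{\left(S{\left(3,1 \right)} \right)} - \frac{99}{-138}\right) = \left(\left(60 - 76\right) + \frac{154}{3}\right) \left(\left(-72 + 8 \cdot 0\right) - \frac{99}{-138}\right) = \left(-16 + \frac{154}{3}\right) \left(\left(-72 + 0\right) - - \frac{33}{46}\right) = \frac{106 \left(-72 + \frac{33}{46}\right)}{3} = \frac{106}{3} \left(- \frac{3279}{46}\right) = - \frac{57929}{23}$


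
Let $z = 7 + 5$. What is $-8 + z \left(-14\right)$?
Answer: $-176$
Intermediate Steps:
$z = 12$
$-8 + z \left(-14\right) = -8 + 12 \left(-14\right) = -8 - 168 = -176$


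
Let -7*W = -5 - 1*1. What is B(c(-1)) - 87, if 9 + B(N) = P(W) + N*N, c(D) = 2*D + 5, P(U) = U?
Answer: -603/7 ≈ -86.143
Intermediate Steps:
W = 6/7 (W = -(-5 - 1*1)/7 = -(-5 - 1)/7 = -⅐*(-6) = 6/7 ≈ 0.85714)
c(D) = 5 + 2*D
B(N) = -57/7 + N² (B(N) = -9 + (6/7 + N*N) = -9 + (6/7 + N²) = -57/7 + N²)
B(c(-1)) - 87 = (-57/7 + (5 + 2*(-1))²) - 87 = (-57/7 + (5 - 2)²) - 87 = (-57/7 + 3²) - 87 = (-57/7 + 9) - 87 = 6/7 - 87 = -603/7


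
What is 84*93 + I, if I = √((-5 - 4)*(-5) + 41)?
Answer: 7812 + √86 ≈ 7821.3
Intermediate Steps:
I = √86 (I = √(-9*(-5) + 41) = √(45 + 41) = √86 ≈ 9.2736)
84*93 + I = 84*93 + √86 = 7812 + √86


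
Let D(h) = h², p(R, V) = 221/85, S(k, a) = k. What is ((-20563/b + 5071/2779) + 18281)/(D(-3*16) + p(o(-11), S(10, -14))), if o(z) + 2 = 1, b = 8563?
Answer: 2175057512665/274445922541 ≈ 7.9253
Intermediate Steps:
o(z) = -1 (o(z) = -2 + 1 = -1)
p(R, V) = 13/5 (p(R, V) = 221*(1/85) = 13/5)
((-20563/b + 5071/2779) + 18281)/(D(-3*16) + p(o(-11), S(10, -14))) = ((-20563/8563 + 5071/2779) + 18281)/((-3*16)² + 13/5) = ((-20563*1/8563 + 5071*(1/2779)) + 18281)/((-48)² + 13/5) = ((-20563/8563 + 5071/2779) + 18281)/(2304 + 13/5) = (-13721604/23796577 + 18281)/(11533/5) = (435011502533/23796577)*(5/11533) = 2175057512665/274445922541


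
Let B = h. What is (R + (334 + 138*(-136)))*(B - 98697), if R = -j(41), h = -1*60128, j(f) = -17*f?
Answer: 2817079025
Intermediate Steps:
h = -60128
B = -60128
R = 697 (R = -(-17)*41 = -1*(-697) = 697)
(R + (334 + 138*(-136)))*(B - 98697) = (697 + (334 + 138*(-136)))*(-60128 - 98697) = (697 + (334 - 18768))*(-158825) = (697 - 18434)*(-158825) = -17737*(-158825) = 2817079025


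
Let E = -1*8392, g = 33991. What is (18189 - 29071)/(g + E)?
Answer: -10882/25599 ≈ -0.42509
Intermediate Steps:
E = -8392
(18189 - 29071)/(g + E) = (18189 - 29071)/(33991 - 8392) = -10882/25599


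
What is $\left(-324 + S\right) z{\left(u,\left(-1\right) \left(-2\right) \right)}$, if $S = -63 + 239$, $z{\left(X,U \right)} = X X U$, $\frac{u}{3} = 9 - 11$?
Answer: $-10656$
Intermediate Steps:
$u = -6$ ($u = 3 \left(9 - 11\right) = 3 \left(-2\right) = -6$)
$z{\left(X,U \right)} = U X^{2}$ ($z{\left(X,U \right)} = X^{2} U = U X^{2}$)
$S = 176$
$\left(-324 + S\right) z{\left(u,\left(-1\right) \left(-2\right) \right)} = \left(-324 + 176\right) \left(-1\right) \left(-2\right) \left(-6\right)^{2} = - 148 \cdot 2 \cdot 36 = \left(-148\right) 72 = -10656$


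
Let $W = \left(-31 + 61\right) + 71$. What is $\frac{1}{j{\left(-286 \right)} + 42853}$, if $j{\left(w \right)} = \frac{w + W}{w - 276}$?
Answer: $\frac{562}{24083571} \approx 2.3335 \cdot 10^{-5}$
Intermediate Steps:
$W = 101$ ($W = 30 + 71 = 101$)
$j{\left(w \right)} = \frac{101 + w}{-276 + w}$ ($j{\left(w \right)} = \frac{w + 101}{w - 276} = \frac{101 + w}{-276 + w}$)
$\frac{1}{j{\left(-286 \right)} + 42853} = \frac{1}{\frac{101 - 286}{-276 - 286} + 42853} = \frac{1}{\frac{1}{-562} \left(-185\right) + 42853} = \frac{1}{\left(- \frac{1}{562}\right) \left(-185\right) + 42853} = \frac{1}{\frac{185}{562} + 42853} = \frac{1}{\frac{24083571}{562}} = \frac{562}{24083571}$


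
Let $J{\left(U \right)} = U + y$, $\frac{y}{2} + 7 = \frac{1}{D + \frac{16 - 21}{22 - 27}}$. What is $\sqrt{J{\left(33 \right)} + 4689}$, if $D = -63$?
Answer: $\frac{\sqrt{4524357}}{31} \approx 68.615$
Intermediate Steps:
$y = - \frac{435}{31}$ ($y = -14 + \frac{2}{-63 + \frac{16 - 21}{22 - 27}} = -14 + \frac{2}{-63 - \frac{5}{-5}} = -14 + \frac{2}{-63 - -1} = -14 + \frac{2}{-63 + 1} = -14 + \frac{2}{-62} = -14 + 2 \left(- \frac{1}{62}\right) = -14 - \frac{1}{31} = - \frac{435}{31} \approx -14.032$)
$J{\left(U \right)} = - \frac{435}{31} + U$ ($J{\left(U \right)} = U - \frac{435}{31} = - \frac{435}{31} + U$)
$\sqrt{J{\left(33 \right)} + 4689} = \sqrt{\left(- \frac{435}{31} + 33\right) + 4689} = \sqrt{\frac{588}{31} + 4689} = \sqrt{\frac{145947}{31}} = \frac{\sqrt{4524357}}{31}$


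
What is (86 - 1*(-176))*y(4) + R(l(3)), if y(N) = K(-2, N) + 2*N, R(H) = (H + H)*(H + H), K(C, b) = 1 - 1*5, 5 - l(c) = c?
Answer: 1064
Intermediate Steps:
l(c) = 5 - c
K(C, b) = -4 (K(C, b) = 1 - 5 = -4)
R(H) = 4*H² (R(H) = (2*H)*(2*H) = 4*H²)
y(N) = -4 + 2*N
(86 - 1*(-176))*y(4) + R(l(3)) = (86 - 1*(-176))*(-4 + 2*4) + 4*(5 - 1*3)² = (86 + 176)*(-4 + 8) + 4*(5 - 3)² = 262*4 + 4*2² = 1048 + 4*4 = 1048 + 16 = 1064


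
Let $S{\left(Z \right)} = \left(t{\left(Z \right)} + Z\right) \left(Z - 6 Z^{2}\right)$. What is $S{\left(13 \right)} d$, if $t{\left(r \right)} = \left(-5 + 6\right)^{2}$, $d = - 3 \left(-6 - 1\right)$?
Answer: $-294294$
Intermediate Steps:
$d = 21$ ($d = \left(-3\right) \left(-7\right) = 21$)
$t{\left(r \right)} = 1$ ($t{\left(r \right)} = 1^{2} = 1$)
$S{\left(Z \right)} = \left(1 + Z\right) \left(Z - 6 Z^{2}\right)$
$S{\left(13 \right)} d = 13 \left(1 - 6 \cdot 13^{2} - 65\right) 21 = 13 \left(1 - 1014 - 65\right) 21 = 13 \left(-1078\right) 21 = \left(-14014\right) 21 = -294294$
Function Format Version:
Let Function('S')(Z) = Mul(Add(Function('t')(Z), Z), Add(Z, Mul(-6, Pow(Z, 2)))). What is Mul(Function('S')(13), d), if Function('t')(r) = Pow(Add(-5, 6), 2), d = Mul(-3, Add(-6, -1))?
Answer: -294294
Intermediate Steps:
d = 21 (d = Mul(-3, -7) = 21)
Function('t')(r) = 1 (Function('t')(r) = Pow(1, 2) = 1)
Function('S')(Z) = Mul(Add(1, Z), Add(Z, Mul(-6, Pow(Z, 2))))
Mul(Function('S')(13), d) = Mul(Mul(13, Add(1, Mul(-6, Pow(13, 2)), Mul(-5, 13))), 21) = Mul(Mul(13, Add(1, Mul(-6, 169), -65)), 21) = Mul(Mul(13, Add(1, -1014, -65)), 21) = Mul(Mul(13, -1078), 21) = Mul(-14014, 21) = -294294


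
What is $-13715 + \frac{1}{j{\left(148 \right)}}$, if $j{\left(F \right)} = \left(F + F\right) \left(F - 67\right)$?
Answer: $- \frac{328830839}{23976} \approx -13715.0$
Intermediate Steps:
$j{\left(F \right)} = 2 F \left(-67 + F\right)$
$-13715 + \frac{1}{j{\left(148 \right)}} = -13715 + \frac{1}{2 \cdot 148 \left(-67 + 148\right)} = -13715 + \frac{1}{2 \cdot 148 \cdot 81} = -13715 + \frac{1}{23976} = - \frac{328830839}{23976}$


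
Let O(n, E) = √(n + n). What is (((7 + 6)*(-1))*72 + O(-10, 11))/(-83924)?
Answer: 234/20981 - I*√5/41962 ≈ 0.011153 - 5.3288e-5*I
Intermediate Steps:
O(n, E) = √2*√n (O(n, E) = √(2*n) = √2*√n)
(((7 + 6)*(-1))*72 + O(-10, 11))/(-83924) = (((7 + 6)*(-1))*72 + √2*√(-10))/(-83924) = ((13*(-1))*72 + √2*(I*√10))*(-1/83924) = (-13*72 + 2*I*√5)*(-1/83924) = (-936 + 2*I*√5)*(-1/83924) = 234/20981 - I*√5/41962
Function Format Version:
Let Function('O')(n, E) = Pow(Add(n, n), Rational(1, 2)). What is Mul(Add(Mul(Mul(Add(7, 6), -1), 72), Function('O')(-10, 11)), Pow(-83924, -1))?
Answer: Add(Rational(234, 20981), Mul(Rational(-1, 41962), I, Pow(5, Rational(1, 2)))) ≈ Add(0.011153, Mul(-5.3288e-5, I))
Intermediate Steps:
Function('O')(n, E) = Mul(Pow(2, Rational(1, 2)), Pow(n, Rational(1, 2))) (Function('O')(n, E) = Pow(Mul(2, n), Rational(1, 2)) = Mul(Pow(2, Rational(1, 2)), Pow(n, Rational(1, 2))))
Mul(Add(Mul(Mul(Add(7, 6), -1), 72), Function('O')(-10, 11)), Pow(-83924, -1)) = Mul(Add(Mul(Mul(Add(7, 6), -1), 72), Mul(Pow(2, Rational(1, 2)), Pow(-10, Rational(1, 2)))), Pow(-83924, -1)) = Mul(Add(Mul(Mul(13, -1), 72), Mul(Pow(2, Rational(1, 2)), Mul(I, Pow(10, Rational(1, 2))))), Rational(-1, 83924)) = Mul(Add(Mul(-13, 72), Mul(2, I, Pow(5, Rational(1, 2)))), Rational(-1, 83924)) = Mul(Add(-936, Mul(2, I, Pow(5, Rational(1, 2)))), Rational(-1, 83924)) = Add(Rational(234, 20981), Mul(Rational(-1, 41962), I, Pow(5, Rational(1, 2))))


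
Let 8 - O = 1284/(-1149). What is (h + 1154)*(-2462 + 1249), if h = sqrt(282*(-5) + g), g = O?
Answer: -1399802 - 1213*I*sqrt(205494054)/383 ≈ -1.3998e+6 - 45401.0*I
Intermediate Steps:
O = 3492/383 (O = 8 - 1284/(-1149) = 8 - 1284*(-1)/1149 = 8 - 1*(-428/383) = 8 + 428/383 = 3492/383 ≈ 9.1175)
g = 3492/383 ≈ 9.1175
h = I*sqrt(205494054)/383 (h = sqrt(282*(-5) + 3492/383) = sqrt(-1410 + 3492/383) = sqrt(-536538/383) = I*sqrt(205494054)/383 ≈ 37.428*I)
(h + 1154)*(-2462 + 1249) = (I*sqrt(205494054)/383 + 1154)*(-2462 + 1249) = (1154 + I*sqrt(205494054)/383)*(-1213) = -1399802 - 1213*I*sqrt(205494054)/383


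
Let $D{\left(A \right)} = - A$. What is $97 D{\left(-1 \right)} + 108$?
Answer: $205$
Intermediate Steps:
$97 D{\left(-1 \right)} + 108 = 97 \left(\left(-1\right) \left(-1\right)\right) + 108 = 97 \cdot 1 + 108 = 97 + 108 = 205$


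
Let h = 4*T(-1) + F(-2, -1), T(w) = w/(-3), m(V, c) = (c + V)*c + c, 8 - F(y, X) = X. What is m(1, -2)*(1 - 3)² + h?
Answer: 31/3 ≈ 10.333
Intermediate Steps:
F(y, X) = 8 - X
m(V, c) = c + c*(V + c) (m(V, c) = (V + c)*c + c = c*(V + c) + c = c + c*(V + c))
T(w) = -w/3 (T(w) = w*(-⅓) = -w/3)
h = 31/3 (h = 4*(-⅓*(-1)) + (8 - 1*(-1)) = 4*(⅓) + (8 + 1) = 4/3 + 9 = 31/3 ≈ 10.333)
m(1, -2)*(1 - 3)² + h = (-2*(1 + 1 - 2))*(1 - 3)² + 31/3 = -2*0*(-2)² + 31/3 = 0*4 + 31/3 = 0 + 31/3 = 31/3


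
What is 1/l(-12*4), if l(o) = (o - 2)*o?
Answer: 1/2400 ≈ 0.00041667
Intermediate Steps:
l(o) = o*(-2 + o) (l(o) = (-2 + o)*o = o*(-2 + o))
1/l(-12*4) = 1/((-12*4)*(-2 - 12*4)) = 1/(-48*(-2 - 48)) = 1/(-48*(-50)) = 1/2400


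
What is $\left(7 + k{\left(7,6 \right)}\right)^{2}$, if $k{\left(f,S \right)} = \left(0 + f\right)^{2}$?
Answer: $3136$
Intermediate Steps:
$k{\left(f,S \right)} = f^{2}$
$\left(7 + k{\left(7,6 \right)}\right)^{2} = \left(7 + 7^{2}\right)^{2} = \left(7 + 49\right)^{2} = 56^{2} = 3136$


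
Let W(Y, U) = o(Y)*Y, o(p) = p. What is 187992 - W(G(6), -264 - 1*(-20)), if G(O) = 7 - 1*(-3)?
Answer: 187892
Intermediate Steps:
G(O) = 10 (G(O) = 7 + 3 = 10)
W(Y, U) = Y**2 (W(Y, U) = Y*Y = Y**2)
187992 - W(G(6), -264 - 1*(-20)) = 187992 - 1*10**2 = 187992 - 1*100 = 187992 - 100 = 187892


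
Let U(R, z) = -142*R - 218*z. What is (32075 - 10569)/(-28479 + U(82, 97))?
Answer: -21506/61269 ≈ -0.35101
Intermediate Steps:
U(R, z) = -218*z - 142*R
(32075 - 10569)/(-28479 + U(82, 97)) = (32075 - 10569)/(-28479 + (-218*97 - 142*82)) = 21506/(-28479 + (-21146 - 11644)) = 21506/(-28479 - 32790) = 21506/(-61269) = 21506*(-1/61269) = -21506/61269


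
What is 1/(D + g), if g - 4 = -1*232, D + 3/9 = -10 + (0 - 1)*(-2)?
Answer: -3/709 ≈ -0.0042313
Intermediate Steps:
D = -25/3 (D = -⅓ + (-10 + (0 - 1)*(-2)) = -⅓ + (-10 - 1*(-2)) = -⅓ + (-10 + 2) = -⅓ - 8 = -25/3 ≈ -8.3333)
g = -228 (g = 4 - 1*232 = 4 - 232 = -228)
1/(D + g) = 1/(-25/3 - 228) = 1/(-709/3) = -3/709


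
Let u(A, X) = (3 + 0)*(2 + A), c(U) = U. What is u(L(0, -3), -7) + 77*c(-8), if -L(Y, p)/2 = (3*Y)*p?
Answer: -610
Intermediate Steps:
L(Y, p) = -6*Y*p (L(Y, p) = -2*3*Y*p = -6*Y*p)
u(A, X) = 6 + 3*A (u(A, X) = 3*(2 + A) = 6 + 3*A)
u(L(0, -3), -7) + 77*c(-8) = (6 + 3*(-6*0*(-3))) + 77*(-8) = (6 + 3*0) - 616 = (6 + 0) - 616 = 6 - 616 = -610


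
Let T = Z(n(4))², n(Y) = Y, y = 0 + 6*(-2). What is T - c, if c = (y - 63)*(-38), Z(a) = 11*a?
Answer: -914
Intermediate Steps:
y = -12 (y = 0 - 12 = -12)
T = 1936 (T = (11*4)² = 44² = 1936)
c = 2850 (c = (-12 - 63)*(-38) = -75*(-38) = 2850)
T - c = 1936 - 1*2850 = 1936 - 2850 = -914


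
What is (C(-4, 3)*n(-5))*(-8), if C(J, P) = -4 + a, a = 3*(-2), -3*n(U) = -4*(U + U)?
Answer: -3200/3 ≈ -1066.7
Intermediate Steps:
n(U) = 8*U/3 (n(U) = -(-4)*(U + U)/3 = -(-4)*2*U/3 = -(-8)*U/3 = 8*U/3)
a = -6
C(J, P) = -10 (C(J, P) = -4 - 6 = -10)
(C(-4, 3)*n(-5))*(-8) = -80*(-5)/3*(-8) = -10*(-40/3)*(-8) = (400/3)*(-8) = -3200/3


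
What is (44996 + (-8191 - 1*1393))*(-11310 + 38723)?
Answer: 970749156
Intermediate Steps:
(44996 + (-8191 - 1*1393))*(-11310 + 38723) = (44996 + (-8191 - 1393))*27413 = (44996 - 9584)*27413 = 35412*27413 = 970749156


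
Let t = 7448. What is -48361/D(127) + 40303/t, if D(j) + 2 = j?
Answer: -355154853/931000 ≈ -381.48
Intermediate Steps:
D(j) = -2 + j
-48361/D(127) + 40303/t = -48361/(-2 + 127) + 40303/7448 = -48361/125 + 40303*(1/7448) = -48361*1/125 + 40303/7448 = -48361/125 + 40303/7448 = -355154853/931000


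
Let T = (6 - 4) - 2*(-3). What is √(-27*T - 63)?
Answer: 3*I*√31 ≈ 16.703*I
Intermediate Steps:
T = 8 (T = 2 + 6 = 8)
√(-27*T - 63) = √(-27*8 - 63) = √(-216 - 63) = √(-279) = 3*I*√31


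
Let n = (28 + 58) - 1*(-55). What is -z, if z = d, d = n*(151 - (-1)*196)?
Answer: -48927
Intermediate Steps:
n = 141 (n = 86 + 55 = 141)
d = 48927 (d = 141*(151 - (-1)*196) = 141*(151 - 1*(-196)) = 141*(151 + 196) = 141*347 = 48927)
z = 48927
-z = -1*48927 = -48927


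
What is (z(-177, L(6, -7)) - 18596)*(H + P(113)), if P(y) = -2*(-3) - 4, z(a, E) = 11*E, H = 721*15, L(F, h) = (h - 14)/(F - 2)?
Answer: -807110455/4 ≈ -2.0178e+8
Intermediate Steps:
L(F, h) = (-14 + h)/(-2 + F)
H = 10815
P(y) = 2 (P(y) = 6 - 4 = 2)
(z(-177, L(6, -7)) - 18596)*(H + P(113)) = (11*((-14 - 7)/(-2 + 6)) - 18596)*(10815 + 2) = (11*(-21/4) - 18596)*10817 = (-231/4 - 18596)*10817 = -74615/4*10817 = -807110455/4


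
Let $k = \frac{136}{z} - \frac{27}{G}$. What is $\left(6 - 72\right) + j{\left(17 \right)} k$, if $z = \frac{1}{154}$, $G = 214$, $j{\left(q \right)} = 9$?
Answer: $\frac{40323777}{214} \approx 1.8843 \cdot 10^{5}$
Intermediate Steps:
$z = \frac{1}{154} \approx 0.0064935$
$k = \frac{4481989}{214}$ ($k = 136 \frac{1}{\frac{1}{154}} - \frac{27}{214} = 136 \cdot 154 - \frac{27}{214} = 20944 - \frac{27}{214} = \frac{4481989}{214} \approx 20944.0$)
$\left(6 - 72\right) + j{\left(17 \right)} k = \left(6 - 72\right) + 9 \cdot \frac{4481989}{214} = \left(6 - 72\right) + \frac{40337901}{214} = -66 + \frac{40337901}{214} = \frac{40323777}{214}$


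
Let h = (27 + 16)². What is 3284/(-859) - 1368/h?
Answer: -7247228/1588291 ≈ -4.5629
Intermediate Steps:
h = 1849 (h = 43² = 1849)
3284/(-859) - 1368/h = 3284/(-859) - 1368/1849 = 3284*(-1/859) - 1368*1/1849 = -3284/859 - 1368/1849 = -7247228/1588291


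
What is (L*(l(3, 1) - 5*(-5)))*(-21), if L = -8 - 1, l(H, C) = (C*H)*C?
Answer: 5292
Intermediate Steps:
l(H, C) = H*C²
L = -9
(L*(l(3, 1) - 5*(-5)))*(-21) = -9*(3*1² - 5*(-5))*(-21) = -9*(3*1 + 25)*(-21) = -9*(3 + 25)*(-21) = -9*28*(-21) = -252*(-21) = 5292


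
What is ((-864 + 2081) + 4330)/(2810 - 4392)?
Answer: -5547/1582 ≈ -3.5063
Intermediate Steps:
((-864 + 2081) + 4330)/(2810 - 4392) = (1217 + 4330)/(-1582) = 5547*(-1/1582) = -5547/1582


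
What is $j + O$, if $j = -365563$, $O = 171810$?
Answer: $-193753$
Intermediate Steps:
$j + O = -365563 + 171810 = -193753$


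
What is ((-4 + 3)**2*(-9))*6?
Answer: -54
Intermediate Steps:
((-4 + 3)**2*(-9))*6 = ((-1)**2*(-9))*6 = (1*(-9))*6 = -9*6 = -54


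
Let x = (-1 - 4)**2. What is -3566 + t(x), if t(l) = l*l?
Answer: -2941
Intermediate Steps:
x = 25 (x = (-5)**2 = 25)
t(l) = l**2
-3566 + t(x) = -3566 + 25**2 = -3566 + 625 = -2941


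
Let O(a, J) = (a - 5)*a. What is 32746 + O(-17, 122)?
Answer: 33120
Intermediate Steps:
O(a, J) = a*(-5 + a) (O(a, J) = (-5 + a)*a = a*(-5 + a))
32746 + O(-17, 122) = 32746 - 17*(-5 - 17) = 32746 - 17*(-22) = 32746 + 374 = 33120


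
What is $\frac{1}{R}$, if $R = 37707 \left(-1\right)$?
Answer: $- \frac{1}{37707} \approx -2.652 \cdot 10^{-5}$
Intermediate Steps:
$R = -37707$
$\frac{1}{R} = \frac{1}{-37707} = - \frac{1}{37707}$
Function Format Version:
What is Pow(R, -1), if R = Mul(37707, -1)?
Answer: Rational(-1, 37707) ≈ -2.6520e-5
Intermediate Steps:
R = -37707
Pow(R, -1) = Pow(-37707, -1) = Rational(-1, 37707)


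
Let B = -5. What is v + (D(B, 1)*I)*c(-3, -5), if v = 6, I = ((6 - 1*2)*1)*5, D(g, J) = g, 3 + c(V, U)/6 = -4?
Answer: 4206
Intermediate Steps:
c(V, U) = -42 (c(V, U) = -18 + 6*(-4) = -18 - 24 = -42)
I = 20 (I = ((6 - 2)*1)*5 = (4*1)*5 = 4*5 = 20)
v + (D(B, 1)*I)*c(-3, -5) = 6 - 5*20*(-42) = 6 - 100*(-42) = 6 + 4200 = 4206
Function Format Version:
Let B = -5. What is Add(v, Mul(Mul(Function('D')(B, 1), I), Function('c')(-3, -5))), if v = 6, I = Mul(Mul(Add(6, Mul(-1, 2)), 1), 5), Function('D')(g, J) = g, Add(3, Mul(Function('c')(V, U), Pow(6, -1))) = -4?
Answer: 4206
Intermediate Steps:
Function('c')(V, U) = -42 (Function('c')(V, U) = Add(-18, Mul(6, -4)) = Add(-18, -24) = -42)
I = 20 (I = Mul(Mul(Add(6, -2), 1), 5) = Mul(Mul(4, 1), 5) = Mul(4, 5) = 20)
Add(v, Mul(Mul(Function('D')(B, 1), I), Function('c')(-3, -5))) = Add(6, Mul(Mul(-5, 20), -42)) = Add(6, Mul(-100, -42)) = Add(6, 4200) = 4206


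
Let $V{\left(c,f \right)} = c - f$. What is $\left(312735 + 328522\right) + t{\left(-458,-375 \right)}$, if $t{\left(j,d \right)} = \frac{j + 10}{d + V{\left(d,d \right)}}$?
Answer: $\frac{240471823}{375} \approx 6.4126 \cdot 10^{5}$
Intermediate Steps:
$t{\left(j,d \right)} = \frac{10 + j}{d}$ ($t{\left(j,d \right)} = \frac{j + 10}{d + \left(d - d\right)} = \frac{10 + j}{d + 0} = \frac{10 + j}{d}$)
$\left(312735 + 328522\right) + t{\left(-458,-375 \right)} = \left(312735 + 328522\right) + \frac{10 - 458}{-375} = 641257 - - \frac{448}{375} = 641257 + \frac{448}{375} = \frac{240471823}{375}$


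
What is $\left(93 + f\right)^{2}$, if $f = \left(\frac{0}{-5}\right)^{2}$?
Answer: $8649$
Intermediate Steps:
$f = 0$ ($f = \left(0 \left(- \frac{1}{5}\right)\right)^{2} = 0^{2} = 0$)
$\left(93 + f\right)^{2} = \left(93 + 0\right)^{2} = 93^{2} = 8649$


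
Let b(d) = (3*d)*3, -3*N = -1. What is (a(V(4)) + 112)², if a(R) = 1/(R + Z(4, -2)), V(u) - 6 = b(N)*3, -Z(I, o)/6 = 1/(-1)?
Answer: 5536609/441 ≈ 12555.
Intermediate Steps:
Z(I, o) = 6 (Z(I, o) = -6/(-1) = -6*(-1) = 6)
N = ⅓ (N = -⅓*(-1) = ⅓ ≈ 0.33333)
b(d) = 9*d
V(u) = 15 (V(u) = 6 + (9*(⅓))*3 = 6 + 3*3 = 6 + 9 = 15)
a(R) = 1/(6 + R) (a(R) = 1/(R + 6) = 1/(6 + R))
(a(V(4)) + 112)² = (1/(6 + 15) + 112)² = (1/21 + 112)² = (2353/21)² = 5536609/441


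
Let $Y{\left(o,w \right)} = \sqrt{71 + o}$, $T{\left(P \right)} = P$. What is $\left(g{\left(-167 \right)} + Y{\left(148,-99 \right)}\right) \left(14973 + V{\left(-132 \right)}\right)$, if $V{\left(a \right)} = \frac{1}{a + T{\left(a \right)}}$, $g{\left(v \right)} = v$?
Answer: $- \frac{660129457}{264} + \frac{3952871 \sqrt{219}}{264} \approx -2.2789 \cdot 10^{6}$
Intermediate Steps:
$V{\left(a \right)} = \frac{1}{2 a}$ ($V{\left(a \right)} = \frac{1}{a + a} = \frac{1}{2 a}$)
$\left(g{\left(-167 \right)} + Y{\left(148,-99 \right)}\right) \left(14973 + V{\left(-132 \right)}\right) = \left(-167 + \sqrt{71 + 148}\right) \left(14973 + \frac{1}{2 \left(-132\right)}\right) = \left(-167 + \sqrt{219}\right) \left(14973 + \frac{1}{2} \left(- \frac{1}{132}\right)\right) = \left(-167 + \sqrt{219}\right) \left(14973 - \frac{1}{264}\right) = \left(-167 + \sqrt{219}\right) \frac{3952871}{264} = - \frac{660129457}{264} + \frac{3952871 \sqrt{219}}{264}$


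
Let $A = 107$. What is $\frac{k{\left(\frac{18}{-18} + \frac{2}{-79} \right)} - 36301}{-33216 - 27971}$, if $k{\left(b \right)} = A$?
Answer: $\frac{36194}{61187} \approx 0.59153$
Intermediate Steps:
$k{\left(b \right)} = 107$
$\frac{k{\left(\frac{18}{-18} + \frac{2}{-79} \right)} - 36301}{-33216 - 27971} = \frac{107 - 36301}{-33216 - 27971} = - \frac{36194}{-61187} = \left(-36194\right) \left(- \frac{1}{61187}\right) = \frac{36194}{61187}$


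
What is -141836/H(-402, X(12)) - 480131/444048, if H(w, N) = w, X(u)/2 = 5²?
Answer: 3488276637/9917072 ≈ 351.74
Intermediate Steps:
X(u) = 50 (X(u) = 2*5² = 2*25 = 50)
-141836/H(-402, X(12)) - 480131/444048 = -141836/(-402) - 480131/444048 = -141836*(-1/402) - 480131*1/444048 = 70918/201 - 480131/444048 = 3488276637/9917072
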